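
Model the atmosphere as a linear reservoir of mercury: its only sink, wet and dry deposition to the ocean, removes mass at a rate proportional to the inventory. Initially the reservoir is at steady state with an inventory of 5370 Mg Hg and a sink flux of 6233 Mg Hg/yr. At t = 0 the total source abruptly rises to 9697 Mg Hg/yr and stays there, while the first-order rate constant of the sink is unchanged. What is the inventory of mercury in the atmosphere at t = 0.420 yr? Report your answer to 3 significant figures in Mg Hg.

τ = M₀/F₀ = 5370/6233 = 0.8615 yr; rate constant k = 1/τ.
New steady state M_∞ = F₁/k = F₁·τ = 9697 × 0.8615 = 8354.4 Mg Hg.
M(t) = M_∞ + (M₀ − M_∞)·e^(−t/τ); t/τ = 0.420/0.8615 = 0.4875, so e^(−t/τ) = 0.6142.
M(t) = 8354.4 − 2984 × 0.6142 = 6521.5 Mg Hg.

6520 Mg Hg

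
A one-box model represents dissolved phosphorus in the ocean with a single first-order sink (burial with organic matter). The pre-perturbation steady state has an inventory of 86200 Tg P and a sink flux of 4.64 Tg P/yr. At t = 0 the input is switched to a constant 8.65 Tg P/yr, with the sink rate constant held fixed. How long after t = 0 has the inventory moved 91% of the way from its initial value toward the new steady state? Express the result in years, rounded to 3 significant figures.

τ = M₀/F₀ = 86200/4.64 = 18580 yr.
The remaining gap fraction is e^(−t/τ); 91% covered ⇒ e^(−t/τ) = 0.0900.
t = −τ ln(0.0900) = 18580 × 2.408 = 44730 yr.

44700 yr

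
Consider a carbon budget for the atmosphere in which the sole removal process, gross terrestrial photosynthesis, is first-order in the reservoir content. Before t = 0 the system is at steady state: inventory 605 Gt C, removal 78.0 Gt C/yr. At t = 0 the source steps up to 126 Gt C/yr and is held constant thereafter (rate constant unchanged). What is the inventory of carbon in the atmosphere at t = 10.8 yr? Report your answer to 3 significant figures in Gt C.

Residence time τ = M₀/F₀ = 7.756 yr. The eventual steady state is M_∞ = M₀·(F₁/F₀) = 605 × 126/78.0 = 977.31 Gt C.
The anomaly ΔM(t) = M(t) − M_∞ decays as ΔM₀·e^(−t/τ) with ΔM₀ = 605 − 977.31 = −372.3 Gt C.
At t = 10.8 yr, e^(−t/τ) = e^(−1.392) = 0.2485, so ΔM = −92.51 Gt C and M = 977.31 − 92.51 = 884.80 Gt C.

885 Gt C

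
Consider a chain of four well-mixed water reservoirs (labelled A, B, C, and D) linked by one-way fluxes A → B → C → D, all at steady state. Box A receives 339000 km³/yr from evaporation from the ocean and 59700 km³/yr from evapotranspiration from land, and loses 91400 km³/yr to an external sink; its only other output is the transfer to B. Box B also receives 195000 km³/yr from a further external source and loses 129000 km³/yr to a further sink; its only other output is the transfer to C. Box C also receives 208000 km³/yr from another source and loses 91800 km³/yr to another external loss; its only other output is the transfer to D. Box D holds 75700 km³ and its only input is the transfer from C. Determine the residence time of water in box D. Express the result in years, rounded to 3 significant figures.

Box A: F(A→B) = (339000 + 59700) − 91400 = 307300 km³/yr.
Box B: F(B→C) = (307300 + 195000) − 129000 = 373300 km³/yr.
Box C: F(C→D) = (373300 + 208000) − 91800 = 489500 km³/yr.
Box D throughput = its input = 489500 km³/yr; τ = 75700 / 489500 = 0.1546 yr.

0.155 yr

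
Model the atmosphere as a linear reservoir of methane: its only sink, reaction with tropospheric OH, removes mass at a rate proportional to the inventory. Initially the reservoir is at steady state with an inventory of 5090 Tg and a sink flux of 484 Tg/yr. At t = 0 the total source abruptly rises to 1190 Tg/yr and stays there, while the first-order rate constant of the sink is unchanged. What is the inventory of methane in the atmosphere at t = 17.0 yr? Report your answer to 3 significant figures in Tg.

11000 Tg

Residence time τ = M₀/F₀ = 10.52 yr. The eventual steady state is M_∞ = M₀·(F₁/F₀) = 5090 × 1190/484 = 12515 Tg.
The anomaly ΔM(t) = M(t) − M_∞ decays as ΔM₀·e^(−t/τ) with ΔM₀ = 5090 − 12515 = −7425 Tg.
At t = 17.0 yr, e^(−t/τ) = e^(−1.617) = 0.1986, so ΔM = −1474 Tg and M = 12515 − 1474 = 11040 Tg.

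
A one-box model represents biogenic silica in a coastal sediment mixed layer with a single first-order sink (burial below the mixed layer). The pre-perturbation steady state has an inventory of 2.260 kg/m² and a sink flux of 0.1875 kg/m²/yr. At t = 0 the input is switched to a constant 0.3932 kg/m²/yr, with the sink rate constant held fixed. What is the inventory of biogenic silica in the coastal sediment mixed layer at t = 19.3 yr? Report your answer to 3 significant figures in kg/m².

Residence time τ = M₀/F₀ = 12.05 yr. The eventual steady state is M_∞ = M₀·(F₁/F₀) = 2.260 × 0.3932/0.1875 = 4.7394 kg/m².
The anomaly ΔM(t) = M(t) − M_∞ decays as ΔM₀·e^(−t/τ) with ΔM₀ = 2.260 − 4.7394 = −2.479 kg/m².
At t = 19.3 yr, e^(−t/τ) = e^(−1.601) = 0.2017, so ΔM = −0.5000 kg/m² and M = 4.7394 − 0.5000 = 4.2394 kg/m².

4.24 kg/m²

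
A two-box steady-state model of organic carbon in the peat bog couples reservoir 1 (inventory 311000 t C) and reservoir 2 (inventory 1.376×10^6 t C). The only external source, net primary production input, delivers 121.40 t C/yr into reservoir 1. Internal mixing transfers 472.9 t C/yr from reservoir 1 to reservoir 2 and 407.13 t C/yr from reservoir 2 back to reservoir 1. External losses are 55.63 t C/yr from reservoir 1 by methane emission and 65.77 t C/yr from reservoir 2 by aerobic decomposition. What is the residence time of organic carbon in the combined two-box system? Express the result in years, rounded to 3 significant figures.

13900 yr

Residence time in the combined system uses the total inventory and the total *external* removal — internal exchanges between the two boxes cancel.
M_total = 311000 + 1.376×10^6 = 1.6870×10^6 t C.
ΣF_external_out = 55.63 + 65.77 = 121.40 t C/yr.
τ = M_total / ΣF_ext = 1.6870×10^6 / 121.40 = 13900 yr.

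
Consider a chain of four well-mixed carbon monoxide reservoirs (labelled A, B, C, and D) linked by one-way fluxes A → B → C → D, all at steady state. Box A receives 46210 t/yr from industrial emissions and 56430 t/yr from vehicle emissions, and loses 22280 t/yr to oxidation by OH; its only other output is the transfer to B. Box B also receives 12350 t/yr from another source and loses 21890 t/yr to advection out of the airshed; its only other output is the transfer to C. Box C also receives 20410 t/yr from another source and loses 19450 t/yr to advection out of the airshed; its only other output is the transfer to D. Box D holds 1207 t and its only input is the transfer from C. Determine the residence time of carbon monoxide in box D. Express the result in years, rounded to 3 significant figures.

0.0168 yr

Box A: F(A→B) = (46210 + 56430) − 22280 = 80360 t/yr.
Box B: F(B→C) = (80360 + 12350) − 21890 = 70820 t/yr.
Box C: F(C→D) = (70820 + 20410) − 19450 = 71780 t/yr.
Box D throughput = its input = 71780 t/yr; τ = 1207 / 71780 = 0.01682 yr.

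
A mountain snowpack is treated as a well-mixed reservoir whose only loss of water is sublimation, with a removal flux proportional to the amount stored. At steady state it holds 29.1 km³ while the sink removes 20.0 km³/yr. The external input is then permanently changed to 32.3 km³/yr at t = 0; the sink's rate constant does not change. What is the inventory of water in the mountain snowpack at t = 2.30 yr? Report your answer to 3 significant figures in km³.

Residence time τ = M₀/F₀ = 1.455 yr. The eventual steady state is M_∞ = M₀·(F₁/F₀) = 29.1 × 32.3/20.0 = 46.996 km³.
The anomaly ΔM(t) = M(t) − M_∞ decays as ΔM₀·e^(−t/τ) with ΔM₀ = 29.1 − 46.996 = −17.90 km³.
At t = 2.30 yr, e^(−t/τ) = e^(−1.581) = 0.2058, so ΔM = −3.683 km³ and M = 46.996 − 3.683 = 43.313 km³.

43.3 km³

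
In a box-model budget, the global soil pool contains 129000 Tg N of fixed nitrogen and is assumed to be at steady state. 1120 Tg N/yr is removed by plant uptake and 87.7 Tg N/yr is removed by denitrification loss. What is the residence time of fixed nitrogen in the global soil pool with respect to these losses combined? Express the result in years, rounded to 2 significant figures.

110 yr

Total removal = 1120 + 87.70 = 1207.7 Tg N/yr.
τ = M / ΣF_out = 129000 / 1207.7 = 106.8 yr.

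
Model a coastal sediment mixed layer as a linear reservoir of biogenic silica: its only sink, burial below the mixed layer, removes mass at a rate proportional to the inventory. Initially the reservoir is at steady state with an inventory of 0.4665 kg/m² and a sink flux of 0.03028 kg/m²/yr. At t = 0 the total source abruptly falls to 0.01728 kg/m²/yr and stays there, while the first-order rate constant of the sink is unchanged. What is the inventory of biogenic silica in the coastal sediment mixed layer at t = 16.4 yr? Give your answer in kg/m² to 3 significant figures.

0.335 kg/m²

Residence time τ = M₀/F₀ = 15.41 yr. The eventual steady state is M_∞ = M₀·(F₁/F₀) = 0.4665 × 0.01728/0.03028 = 0.26622 kg/m².
The anomaly ΔM(t) = M(t) − M_∞ decays as ΔM₀·e^(−t/τ) with ΔM₀ = 0.4665 − 0.26622 = 0.2003 kg/m².
At t = 16.4 yr, e^(−t/τ) = e^(−1.065) = 0.3449, so ΔM = 0.06908 kg/m² and M = 0.26622 + 0.06908 = 0.33530 kg/m².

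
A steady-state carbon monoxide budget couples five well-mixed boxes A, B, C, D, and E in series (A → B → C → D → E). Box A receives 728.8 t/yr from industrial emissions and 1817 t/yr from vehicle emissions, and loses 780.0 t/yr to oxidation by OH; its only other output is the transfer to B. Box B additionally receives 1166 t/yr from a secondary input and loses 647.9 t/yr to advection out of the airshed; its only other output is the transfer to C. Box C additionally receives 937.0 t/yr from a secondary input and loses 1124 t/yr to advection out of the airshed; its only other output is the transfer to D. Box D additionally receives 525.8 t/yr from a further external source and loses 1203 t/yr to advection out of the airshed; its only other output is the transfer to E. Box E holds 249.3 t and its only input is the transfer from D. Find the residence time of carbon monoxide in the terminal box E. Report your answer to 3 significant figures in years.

Box A: F(A→B) = (728.8 + 1817) − 780.0 = 1765.8 t/yr.
Box B: F(B→C) = (1765.8 + 1166) − 647.9 = 2283.9 t/yr.
Box C: F(C→D) = (2283.9 + 937.0) − 1124 = 2096.9 t/yr.
Box D: F(D→E) = (2096.9 + 525.8) − 1203 = 1419.7 t/yr.
Box E throughput = its input = 1419.7 t/yr; τ = 249.3 / 1419.7 = 0.1756 yr.

0.176 yr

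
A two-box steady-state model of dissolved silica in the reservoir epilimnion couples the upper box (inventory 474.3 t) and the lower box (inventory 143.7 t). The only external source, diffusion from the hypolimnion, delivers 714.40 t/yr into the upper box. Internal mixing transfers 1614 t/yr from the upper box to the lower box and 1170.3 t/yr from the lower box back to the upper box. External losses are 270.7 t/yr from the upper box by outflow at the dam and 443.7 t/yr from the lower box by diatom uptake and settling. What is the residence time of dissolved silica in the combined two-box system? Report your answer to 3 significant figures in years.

0.865 yr

Treat the two boxes together as one reservoir: the mixing fluxes between them are internal recycling, so τ = ΣM / Σ(external losses).
M_total = 474.3 + 143.7 = 618.00 t.
ΣF_external_out = 270.7 + 443.7 = 714.40 t/yr.
τ = M_total / ΣF_ext = 618.00 / 714.40 = 0.8651 yr.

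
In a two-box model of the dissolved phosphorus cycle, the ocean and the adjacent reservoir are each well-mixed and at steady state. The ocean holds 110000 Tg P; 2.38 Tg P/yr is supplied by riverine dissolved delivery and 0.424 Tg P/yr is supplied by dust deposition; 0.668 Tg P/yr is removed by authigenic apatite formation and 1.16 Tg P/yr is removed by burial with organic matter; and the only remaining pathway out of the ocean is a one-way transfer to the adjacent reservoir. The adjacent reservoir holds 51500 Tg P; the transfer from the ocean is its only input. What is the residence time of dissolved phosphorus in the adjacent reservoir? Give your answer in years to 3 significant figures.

Balance the ocean: ΣF_in = 2.38 + 0.424 = 2.8040 Tg P/yr.
Transfer to the adjacent reservoir = ΣF_in − (0.668 + 1.16) = 0.97600 Tg P/yr.
At steady state the output of the adjacent reservoir equals its input, 0.97600 Tg P/yr.
τ = M / F = 51500 / 0.97600 = 52770 yr.

52800 yr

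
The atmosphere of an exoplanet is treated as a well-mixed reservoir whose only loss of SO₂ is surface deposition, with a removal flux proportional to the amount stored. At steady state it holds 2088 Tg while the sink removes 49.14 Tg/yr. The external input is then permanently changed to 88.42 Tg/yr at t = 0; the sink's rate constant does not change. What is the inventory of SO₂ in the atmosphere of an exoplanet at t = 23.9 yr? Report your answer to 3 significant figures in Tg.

2810 Tg

τ = M₀/F₀ = 2088/49.14 = 42.49 yr; rate constant k = 1/τ.
New steady state M_∞ = F₁/k = F₁·τ = 88.42 × 42.49 = 3757.0 Tg.
M(t) = M_∞ + (M₀ − M_∞)·e^(−t/τ); t/τ = 23.9/42.49 = 0.5625, so e^(−t/τ) = 0.5698.
M(t) = 3757.0 − 1669 × 0.5698 = 2806.0 Tg.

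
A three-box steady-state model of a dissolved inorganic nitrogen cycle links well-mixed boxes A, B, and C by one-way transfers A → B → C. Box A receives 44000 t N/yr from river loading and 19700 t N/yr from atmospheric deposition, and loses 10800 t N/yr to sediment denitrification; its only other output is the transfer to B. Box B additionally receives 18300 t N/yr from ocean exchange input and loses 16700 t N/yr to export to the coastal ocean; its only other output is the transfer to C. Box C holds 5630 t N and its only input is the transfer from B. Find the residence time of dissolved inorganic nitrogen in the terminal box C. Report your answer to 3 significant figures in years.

0.103 yr

Box A: F(A→B) = (44000 + 19700) − 10800 = 52900 t N/yr.
Box B: F(B→C) = (52900 + 18300) − 16700 = 54500 t N/yr.
Box C throughput = its input = 54500 t N/yr; τ = 5630 / 54500 = 0.1033 yr.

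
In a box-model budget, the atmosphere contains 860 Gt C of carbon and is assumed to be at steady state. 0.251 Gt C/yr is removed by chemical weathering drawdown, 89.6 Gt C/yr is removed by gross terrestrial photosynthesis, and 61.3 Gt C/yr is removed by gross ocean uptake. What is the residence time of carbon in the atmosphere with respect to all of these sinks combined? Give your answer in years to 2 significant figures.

Total removal flux = 0.251 + 89.6 + 61.3 = 151.15 Gt C/yr.
τ = M / ΣF_out = 860 / 151.15 = 5.690 yr.

5.7 yr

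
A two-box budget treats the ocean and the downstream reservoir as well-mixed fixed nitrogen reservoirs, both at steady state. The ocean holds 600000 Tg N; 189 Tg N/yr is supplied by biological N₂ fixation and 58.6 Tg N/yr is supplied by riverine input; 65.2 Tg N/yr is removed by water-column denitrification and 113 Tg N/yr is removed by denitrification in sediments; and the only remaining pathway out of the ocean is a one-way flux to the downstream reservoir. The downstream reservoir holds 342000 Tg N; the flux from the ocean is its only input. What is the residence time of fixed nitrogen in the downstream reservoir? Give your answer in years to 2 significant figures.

Balance the ocean: ΣF_in = 189 + 58.6 = 247.60 Tg N/yr.
Flux to the downstream reservoir = ΣF_in − (65.2 + 113) = 69.400 Tg N/yr.
At steady state the output of the downstream reservoir equals its input, 69.400 Tg N/yr.
τ = M / F = 342000 / 69.400 = 4928 yr.

4900 yr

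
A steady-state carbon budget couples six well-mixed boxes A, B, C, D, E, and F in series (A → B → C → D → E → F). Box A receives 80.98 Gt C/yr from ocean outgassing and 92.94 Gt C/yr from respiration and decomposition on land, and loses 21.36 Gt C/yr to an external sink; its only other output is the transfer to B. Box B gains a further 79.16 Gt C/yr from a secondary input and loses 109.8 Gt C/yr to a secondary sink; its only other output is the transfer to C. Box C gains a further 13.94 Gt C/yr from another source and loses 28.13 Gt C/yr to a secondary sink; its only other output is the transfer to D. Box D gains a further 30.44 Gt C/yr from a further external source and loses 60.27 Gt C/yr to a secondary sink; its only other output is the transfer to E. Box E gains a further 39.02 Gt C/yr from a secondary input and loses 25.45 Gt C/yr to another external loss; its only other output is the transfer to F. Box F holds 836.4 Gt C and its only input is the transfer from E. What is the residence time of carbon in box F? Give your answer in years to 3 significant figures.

9.14 yr

Box A: F(A→B) = (80.98 + 92.94) − 21.36 = 152.56 Gt C/yr.
Box B: F(B→C) = (152.56 + 79.16) − 109.8 = 121.92 Gt C/yr.
Box C: F(C→D) = (121.92 + 13.94) − 28.13 = 107.73 Gt C/yr.
Box D: F(D→E) = (107.73 + 30.44) − 60.27 = 77.900 Gt C/yr.
Box E: F(E→F) = (77.900 + 39.02) − 25.45 = 91.470 Gt C/yr.
Box F throughput = its input = 91.470 Gt C/yr; τ = 836.4 / 91.470 = 9.144 yr.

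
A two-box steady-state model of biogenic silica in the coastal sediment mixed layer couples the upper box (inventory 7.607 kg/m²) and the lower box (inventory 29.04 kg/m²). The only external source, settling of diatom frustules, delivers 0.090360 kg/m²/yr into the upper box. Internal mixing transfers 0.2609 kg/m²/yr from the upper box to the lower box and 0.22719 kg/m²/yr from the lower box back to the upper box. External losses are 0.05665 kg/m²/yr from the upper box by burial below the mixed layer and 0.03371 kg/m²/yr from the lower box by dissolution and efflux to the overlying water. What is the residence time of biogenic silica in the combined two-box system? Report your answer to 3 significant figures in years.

Treat the two boxes together as one reservoir: the mixing fluxes between them are internal recycling, so τ = ΣM / Σ(external losses).
M_total = 7.607 + 29.04 = 36.647 kg/m².
ΣF_external_out = 0.05665 + 0.03371 = 0.090360 kg/m²/yr.
τ = M_total / ΣF_ext = 36.647 / 0.090360 = 405.6 yr.

406 yr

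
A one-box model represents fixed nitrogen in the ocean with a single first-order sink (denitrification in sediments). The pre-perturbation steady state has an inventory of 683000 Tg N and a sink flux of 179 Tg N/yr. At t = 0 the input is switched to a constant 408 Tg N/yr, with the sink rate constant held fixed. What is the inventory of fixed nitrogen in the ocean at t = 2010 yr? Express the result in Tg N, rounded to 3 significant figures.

1.04×10^6 Tg N

Residence time τ = M₀/F₀ = 3816 yr. The eventual steady state is M_∞ = M₀·(F₁/F₀) = 683000 × 408/179 = 1.5568×10^6 Tg N.
The anomaly ΔM(t) = M(t) − M_∞ decays as ΔM₀·e^(−t/τ) with ΔM₀ = 683000 − 1.5568×10^6 = −873800 Tg N.
At t = 2010 yr, e^(−t/τ) = e^(−0.5268) = 0.5905, so ΔM = −516000 Tg N and M = 1.5568×10^6 − 516000 = 1.0408×10^6 Tg N.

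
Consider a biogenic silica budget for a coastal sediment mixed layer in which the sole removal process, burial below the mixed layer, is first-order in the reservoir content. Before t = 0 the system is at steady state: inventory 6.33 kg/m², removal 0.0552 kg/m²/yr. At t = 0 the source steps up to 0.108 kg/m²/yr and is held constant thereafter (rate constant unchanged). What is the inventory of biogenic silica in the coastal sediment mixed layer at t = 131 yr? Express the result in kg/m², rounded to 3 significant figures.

10.5 kg/m²

The sink rate constant is k = F₀/M₀ = 0.0552/6.33 = 0.008720 yr⁻¹.
Solving dM/dt = F₁ − kM with M(0) = M₀ gives M(t) = F₁/k + (M₀ − F₁/k)·e^(−kt).
F₁/k = 0.108/0.008720 = 12.385 kg/m²; kt = 0.008720 × 131 = 1.142, e^(−kt) = 0.3191.
M(131) = 12.385 + (6.33 − 12.385) × 0.3191 = 12.385 − 1.932 = 10.453 kg/m².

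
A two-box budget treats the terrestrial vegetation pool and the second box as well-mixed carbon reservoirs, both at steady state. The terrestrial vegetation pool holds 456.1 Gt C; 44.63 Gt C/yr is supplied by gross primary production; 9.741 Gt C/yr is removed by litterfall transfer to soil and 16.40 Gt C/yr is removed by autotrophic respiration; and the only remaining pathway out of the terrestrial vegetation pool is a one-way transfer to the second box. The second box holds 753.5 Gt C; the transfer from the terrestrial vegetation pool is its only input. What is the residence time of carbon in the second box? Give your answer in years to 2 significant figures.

Balance the terrestrial vegetation pool: ΣF_in = 44.630 Gt C/yr.
Transfer to the second box = ΣF_in − (9.741 + 16.40) = 18.489 Gt C/yr.
At steady state the output of the second box equals its input, 18.489 Gt C/yr.
τ = M / F = 753.5 / 18.489 = 40.75 yr.

41 yr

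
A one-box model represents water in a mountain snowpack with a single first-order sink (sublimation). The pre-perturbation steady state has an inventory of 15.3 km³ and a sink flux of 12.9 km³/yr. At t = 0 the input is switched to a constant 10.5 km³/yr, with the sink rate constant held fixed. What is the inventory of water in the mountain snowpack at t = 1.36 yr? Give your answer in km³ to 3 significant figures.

13.4 km³

τ = M₀/F₀ = 15.3/12.9 = 1.186 yr; rate constant k = 1/τ.
New steady state M_∞ = F₁/k = F₁·τ = 10.5 × 1.186 = 12.453 km³.
M(t) = M_∞ + (M₀ − M_∞)·e^(−t/τ); t/τ = 1.36/1.186 = 1.147, so e^(−t/τ) = 0.3177.
M(t) = 12.453 + 2.847 × 0.3177 = 13.358 km³.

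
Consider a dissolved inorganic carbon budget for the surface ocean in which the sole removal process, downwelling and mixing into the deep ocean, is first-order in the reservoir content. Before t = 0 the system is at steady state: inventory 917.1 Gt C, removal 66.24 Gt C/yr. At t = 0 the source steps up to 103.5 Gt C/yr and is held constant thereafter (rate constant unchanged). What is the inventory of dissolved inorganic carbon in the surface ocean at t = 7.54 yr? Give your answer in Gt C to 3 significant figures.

1130 Gt C

The sink rate constant is k = F₀/M₀ = 66.24/917.1 = 0.07223 yr⁻¹.
Solving dM/dt = F₁ − kM with M(0) = M₀ gives M(t) = F₁/k + (M₀ − F₁/k)·e^(−kt).
F₁/k = 103.5/0.07223 = 1433.0 Gt C; kt = 0.07223 × 7.54 = 0.5446, e^(−kt) = 0.5801.
M(7.54) = 1433.0 + (917.1 − 1433.0) × 0.5801 = 1433.0 − 299.2 = 1133.7 Gt C.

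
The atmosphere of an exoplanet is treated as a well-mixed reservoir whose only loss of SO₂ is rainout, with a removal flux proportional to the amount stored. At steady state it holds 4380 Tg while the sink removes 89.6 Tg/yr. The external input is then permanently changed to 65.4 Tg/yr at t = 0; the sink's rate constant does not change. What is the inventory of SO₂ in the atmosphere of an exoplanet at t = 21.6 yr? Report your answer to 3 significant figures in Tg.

The sink rate constant is k = F₀/M₀ = 89.6/4380 = 0.02046 yr⁻¹.
Solving dM/dt = F₁ − kM with M(0) = M₀ gives M(t) = F₁/k + (M₀ − F₁/k)·e^(−kt).
F₁/k = 65.4/0.02046 = 3197.0 Tg; kt = 0.02046 × 21.6 = 0.4419, e^(−kt) = 0.6428.
M(21.6) = 3197.0 + (4380 − 3197.0) × 0.6428 = 3197.0 + 760.5 = 3957.5 Tg.

3960 Tg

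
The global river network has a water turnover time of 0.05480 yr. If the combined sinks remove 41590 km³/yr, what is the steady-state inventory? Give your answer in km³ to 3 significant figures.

2280 km³

τ = M/F ⇒ M = τ × F = 0.05480 × 41590 = 2279 km³.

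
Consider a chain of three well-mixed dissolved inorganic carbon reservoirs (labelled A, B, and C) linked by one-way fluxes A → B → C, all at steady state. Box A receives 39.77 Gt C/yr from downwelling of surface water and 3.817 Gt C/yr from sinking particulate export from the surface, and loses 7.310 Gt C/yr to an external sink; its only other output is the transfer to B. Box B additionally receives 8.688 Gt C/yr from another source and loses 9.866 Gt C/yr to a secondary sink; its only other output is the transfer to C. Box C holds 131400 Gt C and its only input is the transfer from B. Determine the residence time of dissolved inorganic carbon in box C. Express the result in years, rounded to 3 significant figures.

3740 yr

Box A: F(A→B) = (39.77 + 3.817) − 7.310 = 36.277 Gt C/yr.
Box B: F(B→C) = (36.277 + 8.688) − 9.866 = 35.099 Gt C/yr.
Box C throughput = its input = 35.099 Gt C/yr; τ = 131400 / 35.099 = 3744 yr.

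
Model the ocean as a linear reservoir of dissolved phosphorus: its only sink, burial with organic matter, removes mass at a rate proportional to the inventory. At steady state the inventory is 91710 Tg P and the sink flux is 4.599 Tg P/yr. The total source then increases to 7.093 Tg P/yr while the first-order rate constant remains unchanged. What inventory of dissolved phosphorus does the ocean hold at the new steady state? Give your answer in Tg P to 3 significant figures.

141000 Tg P

Rate constant k = F/M = 4.599 / 91710 = 5.015×10^-5 yr⁻¹.
At the new steady state, source = k·M_new ⇒ M_new = 7.093 / 5.015×10^-5 = 141400 Tg P.
(Equivalently M_new = M × F_new/F_old = 91710 × 7.093/4.599.)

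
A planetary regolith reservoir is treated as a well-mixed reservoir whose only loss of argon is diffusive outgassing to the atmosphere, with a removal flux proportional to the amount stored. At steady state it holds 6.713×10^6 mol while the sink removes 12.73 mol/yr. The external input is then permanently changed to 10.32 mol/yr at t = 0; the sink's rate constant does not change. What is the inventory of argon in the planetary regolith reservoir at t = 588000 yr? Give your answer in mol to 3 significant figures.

5.86×10^6 mol

Residence time τ = M₀/F₀ = 527300 yr. The eventual steady state is M_∞ = M₀·(F₁/F₀) = 6.713×10^6 × 10.32/12.73 = 5.4421×10^6 mol.
The anomaly ΔM(t) = M(t) − M_∞ decays as ΔM₀·e^(−t/τ) with ΔM₀ = 6.713×10^6 − 5.4421×10^6 = 1.271×10^6 mol.
At t = 588000 yr, e^(−t/τ) = e^(−1.115) = 0.3279, so ΔM = 416700 mol and M = 5.4421×10^6 + 416700 = 5.8588×10^6 mol.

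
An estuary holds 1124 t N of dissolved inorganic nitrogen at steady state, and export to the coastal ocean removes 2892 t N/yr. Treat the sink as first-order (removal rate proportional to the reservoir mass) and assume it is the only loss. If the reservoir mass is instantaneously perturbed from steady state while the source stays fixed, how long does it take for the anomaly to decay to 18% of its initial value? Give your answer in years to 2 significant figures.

0.67 yr

For a linear reservoir the anomaly decays as exp(−t/τ) with τ = M/F = 1124/2892 = 0.3887 yr.
exp(−t/τ) = 0.18 ⇒ t = −τ ln(0.18) = 0.3887 × 1.715 = 0.6665 yr.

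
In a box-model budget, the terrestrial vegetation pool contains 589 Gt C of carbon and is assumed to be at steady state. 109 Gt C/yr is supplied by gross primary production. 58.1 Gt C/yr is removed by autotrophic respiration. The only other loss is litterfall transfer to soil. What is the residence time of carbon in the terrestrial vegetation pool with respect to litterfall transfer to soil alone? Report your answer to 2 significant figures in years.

12 yr

At steady state ΣF_in = ΣF_out.
ΣF_in = 109.00 Gt C/yr.
Litterfall transfer to soil flux = ΣF_in − (58.1) = 109.00 − 58.10 = 50.90 Gt C/yr.
τ = M / F = 589 / 50.90 = 11.57 yr.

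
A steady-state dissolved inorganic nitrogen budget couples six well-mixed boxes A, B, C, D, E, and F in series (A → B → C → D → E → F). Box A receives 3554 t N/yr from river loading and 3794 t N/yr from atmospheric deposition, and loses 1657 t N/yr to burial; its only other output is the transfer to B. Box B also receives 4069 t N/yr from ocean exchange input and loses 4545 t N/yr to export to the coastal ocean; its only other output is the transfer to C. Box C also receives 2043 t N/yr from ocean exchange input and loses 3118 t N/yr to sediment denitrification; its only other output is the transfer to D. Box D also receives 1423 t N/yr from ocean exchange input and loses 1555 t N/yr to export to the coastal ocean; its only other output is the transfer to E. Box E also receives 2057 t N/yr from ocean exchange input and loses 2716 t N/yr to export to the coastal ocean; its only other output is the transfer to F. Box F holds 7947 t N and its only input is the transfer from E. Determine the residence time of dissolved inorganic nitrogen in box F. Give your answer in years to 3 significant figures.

Box A: F(A→B) = (3554 + 3794) − 1657 = 5691.0 t N/yr.
Box B: F(B→C) = (5691.0 + 4069) − 4545 = 5215.0 t N/yr.
Box C: F(C→D) = (5215.0 + 2043) − 3118 = 4140.0 t N/yr.
Box D: F(D→E) = (4140.0 + 1423) − 1555 = 4008.0 t N/yr.
Box E: F(E→F) = (4008.0 + 2057) − 2716 = 3349.0 t N/yr.
Box F throughput = its input = 3349.0 t N/yr; τ = 7947 / 3349.0 = 2.373 yr.

2.37 yr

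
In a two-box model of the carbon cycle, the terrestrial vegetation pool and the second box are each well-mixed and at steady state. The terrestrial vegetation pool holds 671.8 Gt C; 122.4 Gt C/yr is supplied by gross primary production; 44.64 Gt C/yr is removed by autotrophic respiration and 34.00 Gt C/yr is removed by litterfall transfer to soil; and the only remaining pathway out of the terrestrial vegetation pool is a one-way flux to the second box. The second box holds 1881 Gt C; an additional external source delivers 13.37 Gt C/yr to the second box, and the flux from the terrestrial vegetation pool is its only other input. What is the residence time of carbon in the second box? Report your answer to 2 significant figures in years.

33 yr

Balance the terrestrial vegetation pool: ΣF_in = 122.40 Gt C/yr.
Flux to the second box = ΣF_in − (44.64 + 34.00) = 43.760 Gt C/yr.
Total input to the second box = 43.760 + 13.37 = 57.130 Gt C/yr; at steady state this equals its total output.
τ = M / F = 1881 / 57.130 = 32.92 yr.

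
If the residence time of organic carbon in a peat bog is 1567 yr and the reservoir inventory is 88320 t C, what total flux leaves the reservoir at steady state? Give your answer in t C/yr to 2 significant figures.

56 t C/yr

F = M / τ = 88320 / 1567 = 56.36 t C/yr.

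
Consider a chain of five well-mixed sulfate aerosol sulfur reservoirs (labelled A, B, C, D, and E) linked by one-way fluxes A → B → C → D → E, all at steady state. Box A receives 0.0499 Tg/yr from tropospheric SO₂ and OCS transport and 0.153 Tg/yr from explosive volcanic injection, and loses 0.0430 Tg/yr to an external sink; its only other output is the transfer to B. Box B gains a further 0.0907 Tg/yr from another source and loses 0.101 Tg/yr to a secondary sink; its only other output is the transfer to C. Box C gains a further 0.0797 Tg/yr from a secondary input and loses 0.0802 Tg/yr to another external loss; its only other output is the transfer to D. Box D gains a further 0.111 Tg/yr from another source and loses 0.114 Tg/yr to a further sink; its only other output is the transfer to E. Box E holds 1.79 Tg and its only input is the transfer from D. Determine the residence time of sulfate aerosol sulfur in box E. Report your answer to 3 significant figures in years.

Box A: F(A→B) = (0.0499 + 0.153) − 0.0430 = 0.15990 Tg/yr.
Box B: F(B→C) = (0.15990 + 0.0907) − 0.101 = 0.14960 Tg/yr.
Box C: F(C→D) = (0.14960 + 0.0797) − 0.0802 = 0.14910 Tg/yr.
Box D: F(D→E) = (0.14910 + 0.111) − 0.114 = 0.14610 Tg/yr.
Box E throughput = its input = 0.14610 Tg/yr; τ = 1.79 / 0.14610 = 12.25 yr.

12.3 yr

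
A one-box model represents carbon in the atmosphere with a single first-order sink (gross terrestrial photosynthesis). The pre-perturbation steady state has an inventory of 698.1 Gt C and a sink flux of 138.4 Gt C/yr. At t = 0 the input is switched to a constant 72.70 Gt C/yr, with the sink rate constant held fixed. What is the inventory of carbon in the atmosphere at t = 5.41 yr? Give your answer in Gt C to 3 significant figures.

480 Gt C

The sink rate constant is k = F₀/M₀ = 138.4/698.1 = 0.1983 yr⁻¹.
Solving dM/dt = F₁ − kM with M(0) = M₀ gives M(t) = F₁/k + (M₀ − F₁/k)·e^(−kt).
F₁/k = 72.70/0.1983 = 366.70 Gt C; kt = 0.1983 × 5.41 = 1.073, e^(−kt) = 0.3421.
M(5.41) = 366.70 + (698.1 − 366.70) × 0.3421 = 366.70 + 113.4 = 480.09 Gt C.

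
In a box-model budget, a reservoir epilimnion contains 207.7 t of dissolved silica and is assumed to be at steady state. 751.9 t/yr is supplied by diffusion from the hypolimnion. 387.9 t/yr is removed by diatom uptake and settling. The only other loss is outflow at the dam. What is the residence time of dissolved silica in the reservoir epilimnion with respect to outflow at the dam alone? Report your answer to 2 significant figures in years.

At steady state ΣF_in = ΣF_out.
ΣF_in = 751.90 t/yr.
Outflow at the dam flux = ΣF_in − (387.9) = 751.90 − 387.9 = 364.0 t/yr.
τ = M / F = 207.7 / 364.0 = 0.5706 yr.

0.57 yr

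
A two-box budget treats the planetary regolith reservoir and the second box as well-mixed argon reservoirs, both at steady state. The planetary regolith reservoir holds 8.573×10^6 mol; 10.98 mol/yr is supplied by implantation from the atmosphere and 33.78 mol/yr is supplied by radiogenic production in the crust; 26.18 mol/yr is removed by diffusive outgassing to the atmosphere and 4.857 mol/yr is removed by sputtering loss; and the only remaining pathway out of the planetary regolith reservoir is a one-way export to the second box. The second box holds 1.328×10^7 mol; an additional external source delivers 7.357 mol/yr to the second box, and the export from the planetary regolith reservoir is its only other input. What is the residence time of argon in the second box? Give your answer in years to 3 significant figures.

630000 yr

Balance the planetary regolith reservoir: ΣF_in = 10.98 + 33.78 = 44.760 mol/yr.
Export to the second box = ΣF_in − (26.18 + 4.857) = 13.723 mol/yr.
Total input to the second box = 13.723 + 7.357 = 21.080 mol/yr; at steady state this equals its total output.
τ = M / F = 1.328×10^7 / 21.080 = 630000 yr.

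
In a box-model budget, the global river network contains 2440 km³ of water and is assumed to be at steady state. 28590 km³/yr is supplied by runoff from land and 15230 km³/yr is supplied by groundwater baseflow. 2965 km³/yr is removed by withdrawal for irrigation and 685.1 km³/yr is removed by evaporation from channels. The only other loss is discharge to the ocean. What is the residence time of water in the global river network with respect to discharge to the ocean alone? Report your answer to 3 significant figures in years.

0.0607 yr

At steady state ΣF_in = ΣF_out.
ΣF_in = 28590 + 15230 = 43820 km³/yr.
Discharge to the ocean flux = ΣF_in − (2965 + 685.1) = 43820 − 3650 = 40170 km³/yr.
τ = M / F = 2440 / 40170 = 0.06074 yr.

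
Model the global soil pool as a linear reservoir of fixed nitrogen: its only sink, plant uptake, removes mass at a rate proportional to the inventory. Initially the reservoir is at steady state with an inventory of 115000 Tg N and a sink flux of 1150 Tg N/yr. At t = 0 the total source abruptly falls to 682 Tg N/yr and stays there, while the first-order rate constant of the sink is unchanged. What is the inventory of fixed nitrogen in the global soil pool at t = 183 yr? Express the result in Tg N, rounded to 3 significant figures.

τ = M₀/F₀ = 115000/1150 = 100.0 yr; rate constant k = 1/τ.
New steady state M_∞ = F₁/k = F₁·τ = 682 × 100.0 = 68200 Tg N.
M(t) = M_∞ + (M₀ − M_∞)·e^(−t/τ); t/τ = 183/100.0 = 1.830, so e^(−t/τ) = 0.1604.
M(t) = 68200 + 46800 × 0.1604 = 75707 Tg N.

75700 Tg N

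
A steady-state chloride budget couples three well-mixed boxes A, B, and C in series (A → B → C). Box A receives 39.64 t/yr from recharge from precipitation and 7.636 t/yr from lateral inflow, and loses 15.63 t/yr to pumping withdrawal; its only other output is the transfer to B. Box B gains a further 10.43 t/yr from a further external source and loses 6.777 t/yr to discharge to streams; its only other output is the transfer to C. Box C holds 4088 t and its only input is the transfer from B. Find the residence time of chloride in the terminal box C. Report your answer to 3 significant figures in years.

116 yr

Box A: F(A→B) = (39.64 + 7.636) − 15.63 = 31.646 t/yr.
Box B: F(B→C) = (31.646 + 10.43) − 6.777 = 35.299 t/yr.
Box C throughput = its input = 35.299 t/yr; τ = 4088 / 35.299 = 115.8 yr.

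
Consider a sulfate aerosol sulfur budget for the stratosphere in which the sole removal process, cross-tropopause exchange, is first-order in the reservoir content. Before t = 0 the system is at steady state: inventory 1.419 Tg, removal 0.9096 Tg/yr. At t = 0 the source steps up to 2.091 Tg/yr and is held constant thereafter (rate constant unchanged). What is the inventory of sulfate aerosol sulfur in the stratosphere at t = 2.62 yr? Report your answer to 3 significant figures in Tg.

2.92 Tg

τ = M₀/F₀ = 1.419/0.9096 = 1.560 yr; rate constant k = 1/τ.
New steady state M_∞ = F₁/k = F₁·τ = 2.091 × 1.560 = 3.2620 Tg.
M(t) = M_∞ + (M₀ − M_∞)·e^(−t/τ); t/τ = 2.62/1.560 = 1.679, so e^(−t/τ) = 0.1865.
M(t) = 3.2620 − 1.843 × 0.1865 = 2.9183 Tg.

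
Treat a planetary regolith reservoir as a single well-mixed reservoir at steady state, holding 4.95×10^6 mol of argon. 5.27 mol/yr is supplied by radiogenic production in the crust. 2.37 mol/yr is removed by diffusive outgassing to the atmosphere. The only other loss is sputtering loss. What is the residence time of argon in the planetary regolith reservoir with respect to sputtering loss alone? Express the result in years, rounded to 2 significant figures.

1.7×10^6 yr

At steady state ΣF_in = ΣF_out.
ΣF_in = 5.2700 mol/yr.
Sputtering loss flux = ΣF_in − (2.37) = 5.2700 − 2.370 = 2.900 mol/yr.
τ = M / F = 4.95×10^6 / 2.900 = 1.707×10^6 yr.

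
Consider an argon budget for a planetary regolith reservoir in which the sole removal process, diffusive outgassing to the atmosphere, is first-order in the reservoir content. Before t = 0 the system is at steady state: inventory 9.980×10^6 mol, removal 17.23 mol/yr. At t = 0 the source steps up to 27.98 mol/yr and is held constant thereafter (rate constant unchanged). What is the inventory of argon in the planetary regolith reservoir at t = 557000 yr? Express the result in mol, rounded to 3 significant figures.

1.38×10^7 mol

Residence time τ = M₀/F₀ = 579200 yr. The eventual steady state is M_∞ = M₀·(F₁/F₀) = 9.980×10^6 × 27.98/17.23 = 1.6207×10^7 mol.
The anomaly ΔM(t) = M(t) − M_∞ decays as ΔM₀·e^(−t/τ) with ΔM₀ = 9.980×10^6 − 1.6207×10^7 = −6.227×10^6 mol.
At t = 557000 yr, e^(−t/τ) = e^(−0.9616) = 0.3823, so ΔM = −2.380×10^6 mol and M = 1.6207×10^7 − 2.380×10^6 = 1.3826×10^7 mol.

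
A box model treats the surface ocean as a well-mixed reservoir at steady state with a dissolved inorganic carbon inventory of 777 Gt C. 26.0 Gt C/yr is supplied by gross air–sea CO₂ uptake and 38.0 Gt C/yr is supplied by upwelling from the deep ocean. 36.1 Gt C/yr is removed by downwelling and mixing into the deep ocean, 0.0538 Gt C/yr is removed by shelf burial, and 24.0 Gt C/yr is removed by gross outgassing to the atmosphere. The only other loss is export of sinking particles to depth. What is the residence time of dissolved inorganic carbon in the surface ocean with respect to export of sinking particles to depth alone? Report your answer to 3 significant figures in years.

At steady state ΣF_in = ΣF_out.
ΣF_in = 26.0 + 38.0 = 64.000 Gt C/yr.
Export of sinking particles to depth flux = ΣF_in − (36.1 + 0.0538 + 24.0) = 64.000 − 60.15 = 3.846 Gt C/yr.
τ = M / F = 777 / 3.846 = 202.0 yr.

202 yr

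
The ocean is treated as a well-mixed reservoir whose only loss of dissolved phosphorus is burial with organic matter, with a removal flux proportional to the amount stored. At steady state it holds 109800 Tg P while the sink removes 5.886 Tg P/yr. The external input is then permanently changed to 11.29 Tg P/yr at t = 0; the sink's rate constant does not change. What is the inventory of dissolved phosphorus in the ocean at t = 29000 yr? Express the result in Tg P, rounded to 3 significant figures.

The sink rate constant is k = F₀/M₀ = 5.886/109800 = 5.361×10^-5 yr⁻¹.
Solving dM/dt = F₁ − kM with M(0) = M₀ gives M(t) = F₁/k + (M₀ − F₁/k)·e^(−kt).
F₁/k = 11.29/5.361×10^-5 = 210610 Tg P; kt = 5.361×10^-5 × 29000 = 1.555, e^(−kt) = 0.2113.
M(29000) = 210610 + (109800 − 210610) × 0.2113 = 210610 − 21300 = 189310 Tg P.

189000 Tg P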